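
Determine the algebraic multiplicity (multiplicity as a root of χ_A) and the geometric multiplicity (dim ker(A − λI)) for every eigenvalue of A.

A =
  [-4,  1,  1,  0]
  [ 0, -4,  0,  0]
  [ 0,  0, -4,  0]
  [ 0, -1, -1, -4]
λ = -4: alg = 4, geom = 3

Step 1 — factor the characteristic polynomial to read off the algebraic multiplicities:
  χ_A(x) = (x + 4)^4

Step 2 — compute geometric multiplicities via the rank-nullity identity g(λ) = n − rank(A − λI):
  rank(A − (-4)·I) = 1, so dim ker(A − (-4)·I) = n − 1 = 3

Summary:
  λ = -4: algebraic multiplicity = 4, geometric multiplicity = 3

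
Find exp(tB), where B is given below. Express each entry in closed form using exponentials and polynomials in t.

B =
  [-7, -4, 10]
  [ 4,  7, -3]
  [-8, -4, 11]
e^{tB} =
  [-2*exp(5*t) + 3*exp(t), -4*t*exp(5*t), -2*t*exp(5*t) + 3*exp(5*t) - 3*exp(t)]
  [exp(5*t) - exp(t), 2*t*exp(5*t) + exp(5*t), t*exp(5*t) - exp(5*t) + exp(t)]
  [-2*exp(5*t) + 2*exp(t), -4*t*exp(5*t), -2*t*exp(5*t) + 3*exp(5*t) - 2*exp(t)]

Strategy: write B = P · J · P⁻¹ where J is a Jordan canonical form, so e^{tB} = P · e^{tJ} · P⁻¹, and e^{tJ} can be computed block-by-block.

B has Jordan form
J =
  [1, 0, 0]
  [0, 5, 1]
  [0, 0, 5]
(up to reordering of blocks).

Per-block formulas:
  For a 1×1 block at λ = 1: exp(t · [1]) = [e^(1t)].
  For a 2×2 Jordan block J_2(5): exp(t · J_2(5)) = e^(5t)·(I + t·N), where N is the 2×2 nilpotent shift.

After assembling e^{tJ} and conjugating by P, we get:

e^{tB} =
  [-2*exp(5*t) + 3*exp(t), -4*t*exp(5*t), -2*t*exp(5*t) + 3*exp(5*t) - 3*exp(t)]
  [exp(5*t) - exp(t), 2*t*exp(5*t) + exp(5*t), t*exp(5*t) - exp(5*t) + exp(t)]
  [-2*exp(5*t) + 2*exp(t), -4*t*exp(5*t), -2*t*exp(5*t) + 3*exp(5*t) - 2*exp(t)]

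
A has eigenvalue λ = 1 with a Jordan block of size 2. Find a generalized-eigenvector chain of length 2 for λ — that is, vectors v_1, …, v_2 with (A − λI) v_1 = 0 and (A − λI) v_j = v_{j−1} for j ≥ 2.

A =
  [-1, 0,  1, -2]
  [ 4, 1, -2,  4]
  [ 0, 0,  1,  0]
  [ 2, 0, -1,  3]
A Jordan chain for λ = 1 of length 2:
v_1 = (-2, 4, 0, 2)ᵀ
v_2 = (1, 0, 0, 0)ᵀ

Let N = A − (1)·I. We want v_2 with N^2 v_2 = 0 but N^1 v_2 ≠ 0; then v_{j-1} := N · v_j for j = 2, …, 2.

Pick v_2 = (1, 0, 0, 0)ᵀ.
Then v_1 = N · v_2 = (-2, 4, 0, 2)ᵀ.

Sanity check: (A − (1)·I) v_1 = (0, 0, 0, 0)ᵀ = 0. ✓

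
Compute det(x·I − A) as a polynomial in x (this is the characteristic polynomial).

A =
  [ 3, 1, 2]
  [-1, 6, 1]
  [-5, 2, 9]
x^3 - 18*x^2 + 108*x - 216

Expanding det(x·I − A) (e.g. by cofactor expansion or by noting that A is similar to its Jordan form J, which has the same characteristic polynomial as A) gives
  χ_A(x) = x^3 - 18*x^2 + 108*x - 216
which factors as (x - 6)^3. The eigenvalues (with algebraic multiplicities) are λ = 6 with multiplicity 3.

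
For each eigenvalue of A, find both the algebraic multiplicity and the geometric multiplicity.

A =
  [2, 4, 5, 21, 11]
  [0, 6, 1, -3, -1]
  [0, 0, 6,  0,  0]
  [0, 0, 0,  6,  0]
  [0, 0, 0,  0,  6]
λ = 2: alg = 1, geom = 1; λ = 6: alg = 4, geom = 3

Step 1 — factor the characteristic polynomial to read off the algebraic multiplicities:
  χ_A(x) = (x - 6)^4*(x - 2)

Step 2 — compute geometric multiplicities via the rank-nullity identity g(λ) = n − rank(A − λI):
  rank(A − (2)·I) = 4, so dim ker(A − (2)·I) = n − 4 = 1
  rank(A − (6)·I) = 2, so dim ker(A − (6)·I) = n − 2 = 3

Summary:
  λ = 2: algebraic multiplicity = 1, geometric multiplicity = 1
  λ = 6: algebraic multiplicity = 4, geometric multiplicity = 3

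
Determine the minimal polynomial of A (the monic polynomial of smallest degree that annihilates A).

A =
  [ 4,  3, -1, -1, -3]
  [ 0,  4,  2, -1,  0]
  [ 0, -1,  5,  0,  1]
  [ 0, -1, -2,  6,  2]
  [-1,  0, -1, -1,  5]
x^3 - 14*x^2 + 65*x - 100

The characteristic polynomial is χ_A(x) = (x - 5)^4*(x - 4), so the eigenvalues are known. The minimal polynomial is
  m_A(x) = Π_λ (x − λ)^{k_λ}
where k_λ is the size of the *largest* Jordan block for λ (equivalently, the smallest k with (A − λI)^k v = 0 for every generalised eigenvector v of λ).

  λ = 4: largest Jordan block has size 1, contributing (x − 4)
  λ = 5: largest Jordan block has size 2, contributing (x − 5)^2

So m_A(x) = (x - 5)^2*(x - 4) = x^3 - 14*x^2 + 65*x - 100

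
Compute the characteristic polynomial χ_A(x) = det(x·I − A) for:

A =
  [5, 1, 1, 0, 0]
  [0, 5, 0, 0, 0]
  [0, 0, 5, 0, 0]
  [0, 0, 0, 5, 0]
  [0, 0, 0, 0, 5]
x^5 - 25*x^4 + 250*x^3 - 1250*x^2 + 3125*x - 3125

Expanding det(x·I − A) (e.g. by cofactor expansion or by noting that A is similar to its Jordan form J, which has the same characteristic polynomial as A) gives
  χ_A(x) = x^5 - 25*x^4 + 250*x^3 - 1250*x^2 + 3125*x - 3125
which factors as (x - 5)^5. The eigenvalues (with algebraic multiplicities) are λ = 5 with multiplicity 5.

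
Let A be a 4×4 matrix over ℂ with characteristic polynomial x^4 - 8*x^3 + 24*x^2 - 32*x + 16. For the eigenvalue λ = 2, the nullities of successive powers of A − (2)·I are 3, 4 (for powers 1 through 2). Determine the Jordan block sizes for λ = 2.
Block sizes for λ = 2: [2, 1, 1]

From the dimensions of kernels of powers, the number of Jordan blocks of size at least j is d_j − d_{j−1} where d_j = dim ker(N^j) (with d_0 = 0). Computing the differences gives [3, 1].
The number of blocks of size exactly k is (#blocks of size ≥ k) − (#blocks of size ≥ k + 1), so the partition is: 2 block(s) of size 1, 1 block(s) of size 2.
In nonincreasing order the block sizes are [2, 1, 1].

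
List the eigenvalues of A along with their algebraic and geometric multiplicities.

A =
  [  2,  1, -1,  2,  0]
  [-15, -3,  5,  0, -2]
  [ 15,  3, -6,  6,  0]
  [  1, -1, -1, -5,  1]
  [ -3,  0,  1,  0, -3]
λ = -3: alg = 5, geom = 2

Step 1 — factor the characteristic polynomial to read off the algebraic multiplicities:
  χ_A(x) = (x + 3)^5

Step 2 — compute geometric multiplicities via the rank-nullity identity g(λ) = n − rank(A − λI):
  rank(A − (-3)·I) = 3, so dim ker(A − (-3)·I) = n − 3 = 2

Summary:
  λ = -3: algebraic multiplicity = 5, geometric multiplicity = 2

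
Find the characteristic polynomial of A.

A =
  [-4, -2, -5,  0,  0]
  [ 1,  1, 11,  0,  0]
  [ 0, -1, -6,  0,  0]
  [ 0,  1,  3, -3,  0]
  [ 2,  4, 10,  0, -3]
x^5 + 15*x^4 + 90*x^3 + 270*x^2 + 405*x + 243

Expanding det(x·I − A) (e.g. by cofactor expansion or by noting that A is similar to its Jordan form J, which has the same characteristic polynomial as A) gives
  χ_A(x) = x^5 + 15*x^4 + 90*x^3 + 270*x^2 + 405*x + 243
which factors as (x + 3)^5. The eigenvalues (with algebraic multiplicities) are λ = -3 with multiplicity 5.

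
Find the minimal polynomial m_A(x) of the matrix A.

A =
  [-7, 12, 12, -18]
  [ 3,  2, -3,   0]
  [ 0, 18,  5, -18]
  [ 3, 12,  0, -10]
x^2 + 5*x + 4

The characteristic polynomial is χ_A(x) = (x + 1)^2*(x + 4)^2, so the eigenvalues are known. The minimal polynomial is
  m_A(x) = Π_λ (x − λ)^{k_λ}
where k_λ is the size of the *largest* Jordan block for λ (equivalently, the smallest k with (A − λI)^k v = 0 for every generalised eigenvector v of λ).

  λ = -4: largest Jordan block has size 1, contributing (x + 4)
  λ = -1: largest Jordan block has size 1, contributing (x + 1)

So m_A(x) = (x + 1)*(x + 4) = x^2 + 5*x + 4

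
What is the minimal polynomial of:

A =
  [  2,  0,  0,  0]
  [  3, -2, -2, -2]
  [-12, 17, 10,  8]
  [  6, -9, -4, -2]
x^3 - 6*x^2 + 12*x - 8

The characteristic polynomial is χ_A(x) = (x - 2)^4, so the eigenvalues are known. The minimal polynomial is
  m_A(x) = Π_λ (x − λ)^{k_λ}
where k_λ is the size of the *largest* Jordan block for λ (equivalently, the smallest k with (A − λI)^k v = 0 for every generalised eigenvector v of λ).

  λ = 2: largest Jordan block has size 3, contributing (x − 2)^3

So m_A(x) = (x - 2)^3 = x^3 - 6*x^2 + 12*x - 8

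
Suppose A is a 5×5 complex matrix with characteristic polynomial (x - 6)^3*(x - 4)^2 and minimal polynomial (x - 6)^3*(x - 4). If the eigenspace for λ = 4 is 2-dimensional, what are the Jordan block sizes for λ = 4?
Block sizes for λ = 4: [1, 1]

Step 1 — from the characteristic polynomial, algebraic multiplicity of λ = 4 is 2. From dim ker(A − (4)·I) = 2, there are exactly 2 Jordan blocks for λ = 4.
Step 2 — from the minimal polynomial, the factor (x − 4) tells us the largest block for λ = 4 has size 1.
Step 3 — with total size 2, 2 blocks, and largest block 1, the block sizes (in nonincreasing order) are [1, 1].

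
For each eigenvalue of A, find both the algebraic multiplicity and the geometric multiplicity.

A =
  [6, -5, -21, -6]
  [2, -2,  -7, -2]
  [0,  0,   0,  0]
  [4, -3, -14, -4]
λ = 0: alg = 4, geom = 2

Step 1 — factor the characteristic polynomial to read off the algebraic multiplicities:
  χ_A(x) = x^4

Step 2 — compute geometric multiplicities via the rank-nullity identity g(λ) = n − rank(A − λI):
  rank(A − (0)·I) = 2, so dim ker(A − (0)·I) = n − 2 = 2

Summary:
  λ = 0: algebraic multiplicity = 4, geometric multiplicity = 2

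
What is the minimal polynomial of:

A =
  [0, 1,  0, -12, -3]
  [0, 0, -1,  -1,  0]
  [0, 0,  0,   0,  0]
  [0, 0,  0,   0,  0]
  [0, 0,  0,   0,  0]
x^3

The characteristic polynomial is χ_A(x) = x^5, so the eigenvalues are known. The minimal polynomial is
  m_A(x) = Π_λ (x − λ)^{k_λ}
where k_λ is the size of the *largest* Jordan block for λ (equivalently, the smallest k with (A − λI)^k v = 0 for every generalised eigenvector v of λ).

  λ = 0: largest Jordan block has size 3, contributing (x − 0)^3

So m_A(x) = x^3 = x^3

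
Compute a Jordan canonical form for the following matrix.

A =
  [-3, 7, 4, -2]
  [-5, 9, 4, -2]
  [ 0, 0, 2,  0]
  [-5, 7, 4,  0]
J_2(2) ⊕ J_1(2) ⊕ J_1(2)

The characteristic polynomial is
  det(x·I − A) = x^4 - 8*x^3 + 24*x^2 - 32*x + 16 = (x - 2)^4

Eigenvalues and multiplicities (the geometric multiplicity of λ is n − rank(A − λI), which equals the number of Jordan blocks for λ):
  λ = 2: algebraic multiplicity = 4, geometric multiplicity = 3

Determining the block sizes for each eigenvalue:
  λ = 2: 3 blocks summing to 4 forces exactly one block of size 2 and the rest size 1 → block sizes [2, 1, 1]

Assembling the blocks gives a Jordan form
J =
  [2, 1, 0, 0]
  [0, 2, 0, 0]
  [0, 0, 2, 0]
  [0, 0, 0, 2]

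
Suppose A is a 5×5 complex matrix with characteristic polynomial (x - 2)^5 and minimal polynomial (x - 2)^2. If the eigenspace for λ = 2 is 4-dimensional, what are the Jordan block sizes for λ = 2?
Block sizes for λ = 2: [2, 1, 1, 1]

Step 1 — from the characteristic polynomial, algebraic multiplicity of λ = 2 is 5. From dim ker(A − (2)·I) = 4, there are exactly 4 Jordan blocks for λ = 2.
Step 2 — from the minimal polynomial, the factor (x − 2)^2 tells us the largest block for λ = 2 has size 2.
Step 3 — with total size 5, 4 blocks, and largest block 2, the block sizes (in nonincreasing order) are [2, 1, 1, 1].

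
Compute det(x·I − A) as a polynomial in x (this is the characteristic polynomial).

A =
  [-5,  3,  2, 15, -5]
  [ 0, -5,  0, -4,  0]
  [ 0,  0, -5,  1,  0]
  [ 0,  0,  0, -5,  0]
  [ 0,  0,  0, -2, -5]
x^5 + 25*x^4 + 250*x^3 + 1250*x^2 + 3125*x + 3125

Expanding det(x·I − A) (e.g. by cofactor expansion or by noting that A is similar to its Jordan form J, which has the same characteristic polynomial as A) gives
  χ_A(x) = x^5 + 25*x^4 + 250*x^3 + 1250*x^2 + 3125*x + 3125
which factors as (x + 5)^5. The eigenvalues (with algebraic multiplicities) are λ = -5 with multiplicity 5.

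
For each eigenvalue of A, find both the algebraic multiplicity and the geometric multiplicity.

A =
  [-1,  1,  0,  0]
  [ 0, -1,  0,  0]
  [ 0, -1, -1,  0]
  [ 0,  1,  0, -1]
λ = -1: alg = 4, geom = 3

Step 1 — factor the characteristic polynomial to read off the algebraic multiplicities:
  χ_A(x) = (x + 1)^4

Step 2 — compute geometric multiplicities via the rank-nullity identity g(λ) = n − rank(A − λI):
  rank(A − (-1)·I) = 1, so dim ker(A − (-1)·I) = n − 1 = 3

Summary:
  λ = -1: algebraic multiplicity = 4, geometric multiplicity = 3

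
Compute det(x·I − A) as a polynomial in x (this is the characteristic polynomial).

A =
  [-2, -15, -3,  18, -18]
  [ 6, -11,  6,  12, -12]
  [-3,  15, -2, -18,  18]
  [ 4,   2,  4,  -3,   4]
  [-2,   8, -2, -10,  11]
x^5 + 7*x^4 - 2*x^3 - 46*x^2 + 65*x - 25

Expanding det(x·I − A) (e.g. by cofactor expansion or by noting that A is similar to its Jordan form J, which has the same characteristic polynomial as A) gives
  χ_A(x) = x^5 + 7*x^4 - 2*x^3 - 46*x^2 + 65*x - 25
which factors as (x - 1)^3*(x + 5)^2. The eigenvalues (with algebraic multiplicities) are λ = -5 with multiplicity 2, λ = 1 with multiplicity 3.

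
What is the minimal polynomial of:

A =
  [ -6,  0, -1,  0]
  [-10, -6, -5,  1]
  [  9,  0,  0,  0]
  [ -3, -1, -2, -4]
x^4 + 16*x^3 + 94*x^2 + 240*x + 225

The characteristic polynomial is χ_A(x) = (x + 3)^2*(x + 5)^2, so the eigenvalues are known. The minimal polynomial is
  m_A(x) = Π_λ (x − λ)^{k_λ}
where k_λ is the size of the *largest* Jordan block for λ (equivalently, the smallest k with (A − λI)^k v = 0 for every generalised eigenvector v of λ).

  λ = -5: largest Jordan block has size 2, contributing (x + 5)^2
  λ = -3: largest Jordan block has size 2, contributing (x + 3)^2

So m_A(x) = (x + 3)^2*(x + 5)^2 = x^4 + 16*x^3 + 94*x^2 + 240*x + 225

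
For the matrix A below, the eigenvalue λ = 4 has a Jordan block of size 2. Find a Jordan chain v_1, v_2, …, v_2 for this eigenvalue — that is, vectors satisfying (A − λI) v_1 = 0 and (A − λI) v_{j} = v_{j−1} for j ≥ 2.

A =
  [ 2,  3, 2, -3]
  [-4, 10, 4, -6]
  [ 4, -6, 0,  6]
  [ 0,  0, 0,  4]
A Jordan chain for λ = 4 of length 2:
v_1 = (-2, -4, 4, 0)ᵀ
v_2 = (1, 0, 0, 0)ᵀ

Let N = A − (4)·I. We want v_2 with N^2 v_2 = 0 but N^1 v_2 ≠ 0; then v_{j-1} := N · v_j for j = 2, …, 2.

Pick v_2 = (1, 0, 0, 0)ᵀ.
Then v_1 = N · v_2 = (-2, -4, 4, 0)ᵀ.

Sanity check: (A − (4)·I) v_1 = (0, 0, 0, 0)ᵀ = 0. ✓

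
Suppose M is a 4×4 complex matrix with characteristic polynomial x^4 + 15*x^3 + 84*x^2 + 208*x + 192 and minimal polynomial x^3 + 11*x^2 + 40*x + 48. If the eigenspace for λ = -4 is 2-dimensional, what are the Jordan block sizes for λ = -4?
Block sizes for λ = -4: [2, 1]

Step 1 — from the characteristic polynomial, algebraic multiplicity of λ = -4 is 3. From dim ker(M − (-4)·I) = 2, there are exactly 2 Jordan blocks for λ = -4.
Step 2 — from the minimal polynomial, the factor (x + 4)^2 tells us the largest block for λ = -4 has size 2.
Step 3 — with total size 3, 2 blocks, and largest block 2, the block sizes (in nonincreasing order) are [2, 1].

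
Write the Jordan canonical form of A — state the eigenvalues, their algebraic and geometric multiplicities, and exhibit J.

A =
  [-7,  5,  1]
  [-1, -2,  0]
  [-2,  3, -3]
J_3(-4)

The characteristic polynomial is
  det(x·I − A) = x^3 + 12*x^2 + 48*x + 64 = (x + 4)^3

Eigenvalues and multiplicities (the geometric multiplicity of λ is n − rank(A − λI), which equals the number of Jordan blocks for λ):
  λ = -4: algebraic multiplicity = 3, geometric multiplicity = 1

Determining the block sizes for each eigenvalue:
  λ = -4: one block (gm = 1), so the single block has size am = 3 → block sizes [3]

Assembling the blocks gives a Jordan form
J =
  [-4,  1,  0]
  [ 0, -4,  1]
  [ 0,  0, -4]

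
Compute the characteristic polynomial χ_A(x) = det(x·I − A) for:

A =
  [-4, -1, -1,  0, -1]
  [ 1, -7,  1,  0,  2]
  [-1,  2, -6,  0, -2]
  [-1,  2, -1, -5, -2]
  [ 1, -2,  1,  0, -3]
x^5 + 25*x^4 + 250*x^3 + 1250*x^2 + 3125*x + 3125

Expanding det(x·I − A) (e.g. by cofactor expansion or by noting that A is similar to its Jordan form J, which has the same characteristic polynomial as A) gives
  χ_A(x) = x^5 + 25*x^4 + 250*x^3 + 1250*x^2 + 3125*x + 3125
which factors as (x + 5)^5. The eigenvalues (with algebraic multiplicities) are λ = -5 with multiplicity 5.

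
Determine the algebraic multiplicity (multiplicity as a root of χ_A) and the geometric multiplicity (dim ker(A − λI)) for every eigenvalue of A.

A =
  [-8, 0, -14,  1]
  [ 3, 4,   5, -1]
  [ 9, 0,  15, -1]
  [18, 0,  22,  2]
λ = 1: alg = 1, geom = 1; λ = 4: alg = 3, geom = 2

Step 1 — factor the characteristic polynomial to read off the algebraic multiplicities:
  χ_A(x) = (x - 4)^3*(x - 1)

Step 2 — compute geometric multiplicities via the rank-nullity identity g(λ) = n − rank(A − λI):
  rank(A − (1)·I) = 3, so dim ker(A − (1)·I) = n − 3 = 1
  rank(A − (4)·I) = 2, so dim ker(A − (4)·I) = n − 2 = 2

Summary:
  λ = 1: algebraic multiplicity = 1, geometric multiplicity = 1
  λ = 4: algebraic multiplicity = 3, geometric multiplicity = 2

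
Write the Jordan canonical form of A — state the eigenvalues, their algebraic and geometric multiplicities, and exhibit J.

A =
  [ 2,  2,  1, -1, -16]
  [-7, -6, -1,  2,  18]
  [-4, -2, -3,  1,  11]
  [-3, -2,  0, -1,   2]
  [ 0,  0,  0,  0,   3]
J_3(-2) ⊕ J_1(-2) ⊕ J_1(3)

The characteristic polynomial is
  det(x·I − A) = x^5 + 5*x^4 - 40*x^2 - 80*x - 48 = (x - 3)*(x + 2)^4

Eigenvalues and multiplicities (the geometric multiplicity of λ is n − rank(A − λI), which equals the number of Jordan blocks for λ):
  λ = -2: algebraic multiplicity = 4, geometric multiplicity = 2
  λ = 3: algebraic multiplicity = 1, geometric multiplicity = 1

Determining the block sizes for each eigenvalue:
  λ = -2: with am = 4 and gm = 2, the partition is not yet determined (e.g. several partitions of 4 into 2 parts exist). Let N = A − (-2)·I. Computing rank(N^1) = 3, rank(N^2) = 2, rank(N^3) = 1; the number of blocks of size ≥ j is rank(N^{j−1}) − rank(N^j), giving [2, 1, 1]. So we have 1 block(s) of size 3, 1 block(s) of size 1 → block sizes [3, 1]
  λ = 3: one block (gm = 1), so the single block has size am = 1 → block sizes [1]

Assembling the blocks gives a Jordan form
J =
  [-2,  1,  0,  0, 0]
  [ 0, -2,  1,  0, 0]
  [ 0,  0, -2,  0, 0]
  [ 0,  0,  0, -2, 0]
  [ 0,  0,  0,  0, 3]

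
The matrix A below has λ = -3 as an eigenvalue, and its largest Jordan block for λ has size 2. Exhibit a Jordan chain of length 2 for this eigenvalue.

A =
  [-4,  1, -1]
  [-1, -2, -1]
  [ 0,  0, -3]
A Jordan chain for λ = -3 of length 2:
v_1 = (-1, -1, 0)ᵀ
v_2 = (1, 0, 0)ᵀ

Let N = A − (-3)·I. We want v_2 with N^2 v_2 = 0 but N^1 v_2 ≠ 0; then v_{j-1} := N · v_j for j = 2, …, 2.

Pick v_2 = (1, 0, 0)ᵀ.
Then v_1 = N · v_2 = (-1, -1, 0)ᵀ.

Sanity check: (A − (-3)·I) v_1 = (0, 0, 0)ᵀ = 0. ✓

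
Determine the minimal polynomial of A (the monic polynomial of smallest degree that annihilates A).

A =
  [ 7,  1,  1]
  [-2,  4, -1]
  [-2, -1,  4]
x^2 - 10*x + 25

The characteristic polynomial is χ_A(x) = (x - 5)^3, so the eigenvalues are known. The minimal polynomial is
  m_A(x) = Π_λ (x − λ)^{k_λ}
where k_λ is the size of the *largest* Jordan block for λ (equivalently, the smallest k with (A − λI)^k v = 0 for every generalised eigenvector v of λ).

  λ = 5: largest Jordan block has size 2, contributing (x − 5)^2

So m_A(x) = (x - 5)^2 = x^2 - 10*x + 25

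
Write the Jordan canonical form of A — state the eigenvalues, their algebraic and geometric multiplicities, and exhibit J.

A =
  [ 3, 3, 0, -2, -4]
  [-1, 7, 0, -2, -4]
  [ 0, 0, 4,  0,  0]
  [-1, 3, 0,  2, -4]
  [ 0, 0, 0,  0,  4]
J_2(4) ⊕ J_1(4) ⊕ J_1(4) ⊕ J_1(4)

The characteristic polynomial is
  det(x·I − A) = x^5 - 20*x^4 + 160*x^3 - 640*x^2 + 1280*x - 1024 = (x - 4)^5

Eigenvalues and multiplicities (the geometric multiplicity of λ is n − rank(A − λI), which equals the number of Jordan blocks for λ):
  λ = 4: algebraic multiplicity = 5, geometric multiplicity = 4

Determining the block sizes for each eigenvalue:
  λ = 4: 4 blocks summing to 5 forces exactly one block of size 2 and the rest size 1 → block sizes [2, 1, 1, 1]

Assembling the blocks gives a Jordan form
J =
  [4, 1, 0, 0, 0]
  [0, 4, 0, 0, 0]
  [0, 0, 4, 0, 0]
  [0, 0, 0, 4, 0]
  [0, 0, 0, 0, 4]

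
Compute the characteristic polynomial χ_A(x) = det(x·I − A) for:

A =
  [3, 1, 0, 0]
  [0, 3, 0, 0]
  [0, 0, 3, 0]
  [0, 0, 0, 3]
x^4 - 12*x^3 + 54*x^2 - 108*x + 81

Expanding det(x·I − A) (e.g. by cofactor expansion or by noting that A is similar to its Jordan form J, which has the same characteristic polynomial as A) gives
  χ_A(x) = x^4 - 12*x^3 + 54*x^2 - 108*x + 81
which factors as (x - 3)^4. The eigenvalues (with algebraic multiplicities) are λ = 3 with multiplicity 4.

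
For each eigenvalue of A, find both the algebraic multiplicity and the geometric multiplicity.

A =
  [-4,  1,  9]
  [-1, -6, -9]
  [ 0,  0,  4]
λ = -5: alg = 2, geom = 1; λ = 4: alg = 1, geom = 1

Step 1 — factor the characteristic polynomial to read off the algebraic multiplicities:
  χ_A(x) = (x - 4)*(x + 5)^2

Step 2 — compute geometric multiplicities via the rank-nullity identity g(λ) = n − rank(A − λI):
  rank(A − (-5)·I) = 2, so dim ker(A − (-5)·I) = n − 2 = 1
  rank(A − (4)·I) = 2, so dim ker(A − (4)·I) = n − 2 = 1

Summary:
  λ = -5: algebraic multiplicity = 2, geometric multiplicity = 1
  λ = 4: algebraic multiplicity = 1, geometric multiplicity = 1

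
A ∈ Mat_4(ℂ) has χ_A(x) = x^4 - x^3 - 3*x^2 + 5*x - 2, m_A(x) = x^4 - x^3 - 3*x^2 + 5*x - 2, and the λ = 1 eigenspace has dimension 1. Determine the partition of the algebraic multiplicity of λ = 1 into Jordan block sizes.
Block sizes for λ = 1: [3]

Step 1 — from the characteristic polynomial, algebraic multiplicity of λ = 1 is 3. From dim ker(A − (1)·I) = 1, there are exactly 1 Jordan blocks for λ = 1.
Step 2 — from the minimal polynomial, the factor (x − 1)^3 tells us the largest block for λ = 1 has size 3.
Step 3 — with total size 3, 1 blocks, and largest block 3, the block sizes (in nonincreasing order) are [3].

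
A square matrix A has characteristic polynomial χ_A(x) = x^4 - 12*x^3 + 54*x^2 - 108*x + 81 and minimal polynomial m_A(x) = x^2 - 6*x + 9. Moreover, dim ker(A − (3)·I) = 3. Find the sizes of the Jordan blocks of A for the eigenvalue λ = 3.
Block sizes for λ = 3: [2, 1, 1]

Step 1 — from the characteristic polynomial, algebraic multiplicity of λ = 3 is 4. From dim ker(A − (3)·I) = 3, there are exactly 3 Jordan blocks for λ = 3.
Step 2 — from the minimal polynomial, the factor (x − 3)^2 tells us the largest block for λ = 3 has size 2.
Step 3 — with total size 4, 3 blocks, and largest block 2, the block sizes (in nonincreasing order) are [2, 1, 1].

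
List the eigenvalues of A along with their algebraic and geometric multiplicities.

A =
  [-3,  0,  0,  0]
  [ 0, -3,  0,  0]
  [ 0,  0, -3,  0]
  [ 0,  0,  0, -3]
λ = -3: alg = 4, geom = 4

Step 1 — factor the characteristic polynomial to read off the algebraic multiplicities:
  χ_A(x) = (x + 3)^4

Step 2 — compute geometric multiplicities via the rank-nullity identity g(λ) = n − rank(A − λI):
  rank(A − (-3)·I) = 0, so dim ker(A − (-3)·I) = n − 0 = 4

Summary:
  λ = -3: algebraic multiplicity = 4, geometric multiplicity = 4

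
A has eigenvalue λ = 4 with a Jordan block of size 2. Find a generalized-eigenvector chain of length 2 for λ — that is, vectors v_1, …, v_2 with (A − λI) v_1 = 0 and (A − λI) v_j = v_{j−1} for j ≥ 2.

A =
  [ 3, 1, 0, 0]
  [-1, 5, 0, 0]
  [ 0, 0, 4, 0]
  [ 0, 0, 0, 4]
A Jordan chain for λ = 4 of length 2:
v_1 = (-1, -1, 0, 0)ᵀ
v_2 = (1, 0, 0, 0)ᵀ

Let N = A − (4)·I. We want v_2 with N^2 v_2 = 0 but N^1 v_2 ≠ 0; then v_{j-1} := N · v_j for j = 2, …, 2.

Pick v_2 = (1, 0, 0, 0)ᵀ.
Then v_1 = N · v_2 = (-1, -1, 0, 0)ᵀ.

Sanity check: (A − (4)·I) v_1 = (0, 0, 0, 0)ᵀ = 0. ✓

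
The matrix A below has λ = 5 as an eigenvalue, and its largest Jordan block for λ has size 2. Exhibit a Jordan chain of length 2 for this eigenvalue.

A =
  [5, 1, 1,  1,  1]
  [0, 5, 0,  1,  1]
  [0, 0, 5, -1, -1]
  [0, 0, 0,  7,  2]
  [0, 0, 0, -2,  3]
A Jordan chain for λ = 5 of length 2:
v_1 = (1, 0, 0, 0, 0)ᵀ
v_2 = (0, 1, 0, 0, 0)ᵀ

Let N = A − (5)·I. We want v_2 with N^2 v_2 = 0 but N^1 v_2 ≠ 0; then v_{j-1} := N · v_j for j = 2, …, 2.

Pick v_2 = (0, 1, 0, 0, 0)ᵀ.
Then v_1 = N · v_2 = (1, 0, 0, 0, 0)ᵀ.

Sanity check: (A − (5)·I) v_1 = (0, 0, 0, 0, 0)ᵀ = 0. ✓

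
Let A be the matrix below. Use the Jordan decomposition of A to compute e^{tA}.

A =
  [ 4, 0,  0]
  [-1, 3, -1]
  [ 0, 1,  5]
e^{tA} =
  [exp(4*t), 0, 0]
  [t^2*exp(4*t)/2 - t*exp(4*t), -t*exp(4*t) + exp(4*t), -t*exp(4*t)]
  [-t^2*exp(4*t)/2, t*exp(4*t), t*exp(4*t) + exp(4*t)]

Strategy: write A = P · J · P⁻¹ where J is a Jordan canonical form, so e^{tA} = P · e^{tJ} · P⁻¹, and e^{tJ} can be computed block-by-block.

A has Jordan form
J =
  [4, 1, 0]
  [0, 4, 1]
  [0, 0, 4]
(up to reordering of blocks).

Per-block formulas:
  For a 3×3 Jordan block J_3(4): exp(t · J_3(4)) = e^(4t)·(I + t·N + (t^2/2)·N^2), where N is the 3×3 nilpotent shift.

After assembling e^{tJ} and conjugating by P, we get:

e^{tA} =
  [exp(4*t), 0, 0]
  [t^2*exp(4*t)/2 - t*exp(4*t), -t*exp(4*t) + exp(4*t), -t*exp(4*t)]
  [-t^2*exp(4*t)/2, t*exp(4*t), t*exp(4*t) + exp(4*t)]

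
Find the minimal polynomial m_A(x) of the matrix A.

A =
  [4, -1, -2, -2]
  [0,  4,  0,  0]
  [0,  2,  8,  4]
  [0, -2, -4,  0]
x^2 - 8*x + 16

The characteristic polynomial is χ_A(x) = (x - 4)^4, so the eigenvalues are known. The minimal polynomial is
  m_A(x) = Π_λ (x − λ)^{k_λ}
where k_λ is the size of the *largest* Jordan block for λ (equivalently, the smallest k with (A − λI)^k v = 0 for every generalised eigenvector v of λ).

  λ = 4: largest Jordan block has size 2, contributing (x − 4)^2

So m_A(x) = (x - 4)^2 = x^2 - 8*x + 16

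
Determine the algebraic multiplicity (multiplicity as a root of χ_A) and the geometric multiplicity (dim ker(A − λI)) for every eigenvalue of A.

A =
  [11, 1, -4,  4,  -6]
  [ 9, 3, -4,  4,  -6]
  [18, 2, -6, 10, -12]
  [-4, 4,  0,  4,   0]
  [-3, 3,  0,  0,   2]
λ = 2: alg = 3, geom = 2; λ = 4: alg = 2, geom = 2

Step 1 — factor the characteristic polynomial to read off the algebraic multiplicities:
  χ_A(x) = (x - 4)^2*(x - 2)^3

Step 2 — compute geometric multiplicities via the rank-nullity identity g(λ) = n − rank(A − λI):
  rank(A − (2)·I) = 3, so dim ker(A − (2)·I) = n − 3 = 2
  rank(A − (4)·I) = 3, so dim ker(A − (4)·I) = n − 3 = 2

Summary:
  λ = 2: algebraic multiplicity = 3, geometric multiplicity = 2
  λ = 4: algebraic multiplicity = 2, geometric multiplicity = 2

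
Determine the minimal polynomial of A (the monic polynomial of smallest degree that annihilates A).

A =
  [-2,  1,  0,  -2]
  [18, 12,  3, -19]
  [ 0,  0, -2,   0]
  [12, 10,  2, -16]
x^3 + 6*x^2 + 12*x + 8

The characteristic polynomial is χ_A(x) = (x + 2)^4, so the eigenvalues are known. The minimal polynomial is
  m_A(x) = Π_λ (x − λ)^{k_λ}
where k_λ is the size of the *largest* Jordan block for λ (equivalently, the smallest k with (A − λI)^k v = 0 for every generalised eigenvector v of λ).

  λ = -2: largest Jordan block has size 3, contributing (x + 2)^3

So m_A(x) = (x + 2)^3 = x^3 + 6*x^2 + 12*x + 8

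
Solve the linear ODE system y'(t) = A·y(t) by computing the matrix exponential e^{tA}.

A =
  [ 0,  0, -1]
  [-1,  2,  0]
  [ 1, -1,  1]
e^{tA} =
  [-t*exp(t) + exp(t), t^2*exp(t)/2, t^2*exp(t)/2 - t*exp(t)]
  [-t*exp(t), t^2*exp(t)/2 + t*exp(t) + exp(t), t^2*exp(t)/2]
  [t*exp(t), -t^2*exp(t)/2 - t*exp(t), -t^2*exp(t)/2 + exp(t)]

Strategy: write A = P · J · P⁻¹ where J is a Jordan canonical form, so e^{tA} = P · e^{tJ} · P⁻¹, and e^{tJ} can be computed block-by-block.

A has Jordan form
J =
  [1, 1, 0]
  [0, 1, 1]
  [0, 0, 1]
(up to reordering of blocks).

Per-block formulas:
  For a 3×3 Jordan block J_3(1): exp(t · J_3(1)) = e^(1t)·(I + t·N + (t^2/2)·N^2), where N is the 3×3 nilpotent shift.

After assembling e^{tJ} and conjugating by P, we get:

e^{tA} =
  [-t*exp(t) + exp(t), t^2*exp(t)/2, t^2*exp(t)/2 - t*exp(t)]
  [-t*exp(t), t^2*exp(t)/2 + t*exp(t) + exp(t), t^2*exp(t)/2]
  [t*exp(t), -t^2*exp(t)/2 - t*exp(t), -t^2*exp(t)/2 + exp(t)]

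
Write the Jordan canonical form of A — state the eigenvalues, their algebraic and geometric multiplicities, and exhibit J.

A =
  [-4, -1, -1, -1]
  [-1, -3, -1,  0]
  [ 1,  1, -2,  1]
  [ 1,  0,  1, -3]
J_2(-3) ⊕ J_2(-3)

The characteristic polynomial is
  det(x·I − A) = x^4 + 12*x^3 + 54*x^2 + 108*x + 81 = (x + 3)^4

Eigenvalues and multiplicities (the geometric multiplicity of λ is n − rank(A − λI), which equals the number of Jordan blocks for λ):
  λ = -3: algebraic multiplicity = 4, geometric multiplicity = 2

Determining the block sizes for each eigenvalue:
  λ = -3: with am = 4 and gm = 2, the partition is not yet determined (e.g. several partitions of 4 into 2 parts exist). Let N = A − (-3)·I. Computing rank(N^1) = 2, rank(N^2) = 0; the number of blocks of size ≥ j is rank(N^{j−1}) − rank(N^j), giving [2, 2]. So we have 2 block(s) of size 2 → block sizes [2, 2]

Assembling the blocks gives a Jordan form
J =
  [-3,  1,  0,  0]
  [ 0, -3,  0,  0]
  [ 0,  0, -3,  1]
  [ 0,  0,  0, -3]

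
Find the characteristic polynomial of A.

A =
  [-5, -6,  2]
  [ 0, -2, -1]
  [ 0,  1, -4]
x^3 + 11*x^2 + 39*x + 45

Expanding det(x·I − A) (e.g. by cofactor expansion or by noting that A is similar to its Jordan form J, which has the same characteristic polynomial as A) gives
  χ_A(x) = x^3 + 11*x^2 + 39*x + 45
which factors as (x + 3)^2*(x + 5). The eigenvalues (with algebraic multiplicities) are λ = -5 with multiplicity 1, λ = -3 with multiplicity 2.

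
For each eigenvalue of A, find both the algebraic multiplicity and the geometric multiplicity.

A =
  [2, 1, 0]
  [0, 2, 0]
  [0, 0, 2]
λ = 2: alg = 3, geom = 2

Step 1 — factor the characteristic polynomial to read off the algebraic multiplicities:
  χ_A(x) = (x - 2)^3

Step 2 — compute geometric multiplicities via the rank-nullity identity g(λ) = n − rank(A − λI):
  rank(A − (2)·I) = 1, so dim ker(A − (2)·I) = n − 1 = 2

Summary:
  λ = 2: algebraic multiplicity = 3, geometric multiplicity = 2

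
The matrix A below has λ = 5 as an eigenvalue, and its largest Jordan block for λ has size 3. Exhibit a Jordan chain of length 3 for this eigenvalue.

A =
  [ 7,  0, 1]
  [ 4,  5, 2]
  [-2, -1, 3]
A Jordan chain for λ = 5 of length 3:
v_1 = (2, 4, -4)ᵀ
v_2 = (2, 4, -2)ᵀ
v_3 = (1, 0, 0)ᵀ

Let N = A − (5)·I. We want v_3 with N^3 v_3 = 0 but N^2 v_3 ≠ 0; then v_{j-1} := N · v_j for j = 3, …, 2.

Pick v_3 = (1, 0, 0)ᵀ.
Then v_2 = N · v_3 = (2, 4, -2)ᵀ.
Then v_1 = N · v_2 = (2, 4, -4)ᵀ.

Sanity check: (A − (5)·I) v_1 = (0, 0, 0)ᵀ = 0. ✓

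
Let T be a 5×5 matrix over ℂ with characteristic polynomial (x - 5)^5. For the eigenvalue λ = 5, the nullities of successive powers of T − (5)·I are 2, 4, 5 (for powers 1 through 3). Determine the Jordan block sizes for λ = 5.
Block sizes for λ = 5: [3, 2]

From the dimensions of kernels of powers, the number of Jordan blocks of size at least j is d_j − d_{j−1} where d_j = dim ker(N^j) (with d_0 = 0). Computing the differences gives [2, 2, 1].
The number of blocks of size exactly k is (#blocks of size ≥ k) − (#blocks of size ≥ k + 1), so the partition is: 1 block(s) of size 2, 1 block(s) of size 3.
In nonincreasing order the block sizes are [3, 2].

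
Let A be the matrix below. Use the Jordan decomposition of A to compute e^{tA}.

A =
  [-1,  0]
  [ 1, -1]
e^{tA} =
  [exp(-t), 0]
  [t*exp(-t), exp(-t)]

Strategy: write A = P · J · P⁻¹ where J is a Jordan canonical form, so e^{tA} = P · e^{tJ} · P⁻¹, and e^{tJ} can be computed block-by-block.

A has Jordan form
J =
  [-1,  1]
  [ 0, -1]
(up to reordering of blocks).

Per-block formulas:
  For a 2×2 Jordan block J_2(-1): exp(t · J_2(-1)) = e^(-1t)·(I + t·N), where N is the 2×2 nilpotent shift.

After assembling e^{tJ} and conjugating by P, we get:

e^{tA} =
  [exp(-t), 0]
  [t*exp(-t), exp(-t)]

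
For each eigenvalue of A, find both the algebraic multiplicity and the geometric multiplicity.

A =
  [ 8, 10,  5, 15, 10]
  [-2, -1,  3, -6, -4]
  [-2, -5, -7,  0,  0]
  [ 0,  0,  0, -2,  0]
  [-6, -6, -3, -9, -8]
λ = -2: alg = 5, geom = 3

Step 1 — factor the characteristic polynomial to read off the algebraic multiplicities:
  χ_A(x) = (x + 2)^5

Step 2 — compute geometric multiplicities via the rank-nullity identity g(λ) = n − rank(A − λI):
  rank(A − (-2)·I) = 2, so dim ker(A − (-2)·I) = n − 2 = 3

Summary:
  λ = -2: algebraic multiplicity = 5, geometric multiplicity = 3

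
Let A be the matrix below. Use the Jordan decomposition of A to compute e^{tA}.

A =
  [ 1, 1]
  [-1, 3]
e^{tA} =
  [-t*exp(2*t) + exp(2*t), t*exp(2*t)]
  [-t*exp(2*t), t*exp(2*t) + exp(2*t)]

Strategy: write A = P · J · P⁻¹ where J is a Jordan canonical form, so e^{tA} = P · e^{tJ} · P⁻¹, and e^{tJ} can be computed block-by-block.

A has Jordan form
J =
  [2, 1]
  [0, 2]
(up to reordering of blocks).

Per-block formulas:
  For a 2×2 Jordan block J_2(2): exp(t · J_2(2)) = e^(2t)·(I + t·N), where N is the 2×2 nilpotent shift.

After assembling e^{tJ} and conjugating by P, we get:

e^{tA} =
  [-t*exp(2*t) + exp(2*t), t*exp(2*t)]
  [-t*exp(2*t), t*exp(2*t) + exp(2*t)]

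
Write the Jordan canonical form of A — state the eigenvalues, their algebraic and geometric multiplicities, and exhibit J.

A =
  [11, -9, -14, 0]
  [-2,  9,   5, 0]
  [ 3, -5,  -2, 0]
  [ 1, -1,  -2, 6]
J_3(6) ⊕ J_1(6)

The characteristic polynomial is
  det(x·I − A) = x^4 - 24*x^3 + 216*x^2 - 864*x + 1296 = (x - 6)^4

Eigenvalues and multiplicities (the geometric multiplicity of λ is n − rank(A − λI), which equals the number of Jordan blocks for λ):
  λ = 6: algebraic multiplicity = 4, geometric multiplicity = 2

Determining the block sizes for each eigenvalue:
  λ = 6: with am = 4 and gm = 2, the partition is not yet determined (e.g. several partitions of 4 into 2 parts exist). Let N = A − (6)·I. Computing rank(N^1) = 2, rank(N^2) = 1, rank(N^3) = 0; the number of blocks of size ≥ j is rank(N^{j−1}) − rank(N^j), giving [2, 1, 1]. So we have 1 block(s) of size 3, 1 block(s) of size 1 → block sizes [3, 1]

Assembling the blocks gives a Jordan form
J =
  [6, 1, 0, 0]
  [0, 6, 1, 0]
  [0, 0, 6, 0]
  [0, 0, 0, 6]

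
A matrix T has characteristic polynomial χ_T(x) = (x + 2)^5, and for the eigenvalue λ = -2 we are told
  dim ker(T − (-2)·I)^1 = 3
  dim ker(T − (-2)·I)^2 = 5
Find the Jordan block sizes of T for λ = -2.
Block sizes for λ = -2: [2, 2, 1]

From the dimensions of kernels of powers, the number of Jordan blocks of size at least j is d_j − d_{j−1} where d_j = dim ker(N^j) (with d_0 = 0). Computing the differences gives [3, 2].
The number of blocks of size exactly k is (#blocks of size ≥ k) − (#blocks of size ≥ k + 1), so the partition is: 1 block(s) of size 1, 2 block(s) of size 2.
In nonincreasing order the block sizes are [2, 2, 1].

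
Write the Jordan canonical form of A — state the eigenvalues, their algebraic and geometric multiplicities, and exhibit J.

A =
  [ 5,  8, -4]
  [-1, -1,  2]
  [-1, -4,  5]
J_2(3) ⊕ J_1(3)

The characteristic polynomial is
  det(x·I − A) = x^3 - 9*x^2 + 27*x - 27 = (x - 3)^3

Eigenvalues and multiplicities (the geometric multiplicity of λ is n − rank(A − λI), which equals the number of Jordan blocks for λ):
  λ = 3: algebraic multiplicity = 3, geometric multiplicity = 2

Determining the block sizes for each eigenvalue:
  λ = 3: 2 blocks summing to 3 forces exactly one block of size 2 and the rest size 1 → block sizes [2, 1]

Assembling the blocks gives a Jordan form
J =
  [3, 1, 0]
  [0, 3, 0]
  [0, 0, 3]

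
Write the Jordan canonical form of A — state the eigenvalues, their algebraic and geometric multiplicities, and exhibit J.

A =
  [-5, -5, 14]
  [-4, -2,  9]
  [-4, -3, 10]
J_3(1)

The characteristic polynomial is
  det(x·I − A) = x^3 - 3*x^2 + 3*x - 1 = (x - 1)^3

Eigenvalues and multiplicities (the geometric multiplicity of λ is n − rank(A − λI), which equals the number of Jordan blocks for λ):
  λ = 1: algebraic multiplicity = 3, geometric multiplicity = 1

Determining the block sizes for each eigenvalue:
  λ = 1: one block (gm = 1), so the single block has size am = 3 → block sizes [3]

Assembling the blocks gives a Jordan form
J =
  [1, 1, 0]
  [0, 1, 1]
  [0, 0, 1]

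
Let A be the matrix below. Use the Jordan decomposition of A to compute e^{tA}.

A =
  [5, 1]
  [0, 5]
e^{tA} =
  [exp(5*t), t*exp(5*t)]
  [0, exp(5*t)]

Strategy: write A = P · J · P⁻¹ where J is a Jordan canonical form, so e^{tA} = P · e^{tJ} · P⁻¹, and e^{tJ} can be computed block-by-block.

A has Jordan form
J =
  [5, 1]
  [0, 5]
(up to reordering of blocks).

Per-block formulas:
  For a 2×2 Jordan block J_2(5): exp(t · J_2(5)) = e^(5t)·(I + t·N), where N is the 2×2 nilpotent shift.

After assembling e^{tJ} and conjugating by P, we get:

e^{tA} =
  [exp(5*t), t*exp(5*t)]
  [0, exp(5*t)]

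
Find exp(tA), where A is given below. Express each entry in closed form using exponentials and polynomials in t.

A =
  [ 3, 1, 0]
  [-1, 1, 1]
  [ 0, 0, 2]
e^{tA} =
  [t*exp(2*t) + exp(2*t), t*exp(2*t), t^2*exp(2*t)/2]
  [-t*exp(2*t), -t*exp(2*t) + exp(2*t), -t^2*exp(2*t)/2 + t*exp(2*t)]
  [0, 0, exp(2*t)]

Strategy: write A = P · J · P⁻¹ where J is a Jordan canonical form, so e^{tA} = P · e^{tJ} · P⁻¹, and e^{tJ} can be computed block-by-block.

A has Jordan form
J =
  [2, 1, 0]
  [0, 2, 1]
  [0, 0, 2]
(up to reordering of blocks).

Per-block formulas:
  For a 3×3 Jordan block J_3(2): exp(t · J_3(2)) = e^(2t)·(I + t·N + (t^2/2)·N^2), where N is the 3×3 nilpotent shift.

After assembling e^{tJ} and conjugating by P, we get:

e^{tA} =
  [t*exp(2*t) + exp(2*t), t*exp(2*t), t^2*exp(2*t)/2]
  [-t*exp(2*t), -t*exp(2*t) + exp(2*t), -t^2*exp(2*t)/2 + t*exp(2*t)]
  [0, 0, exp(2*t)]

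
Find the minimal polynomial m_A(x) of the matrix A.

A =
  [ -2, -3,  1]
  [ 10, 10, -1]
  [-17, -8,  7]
x^3 - 15*x^2 + 75*x - 125

The characteristic polynomial is χ_A(x) = (x - 5)^3, so the eigenvalues are known. The minimal polynomial is
  m_A(x) = Π_λ (x − λ)^{k_λ}
where k_λ is the size of the *largest* Jordan block for λ (equivalently, the smallest k with (A − λI)^k v = 0 for every generalised eigenvector v of λ).

  λ = 5: largest Jordan block has size 3, contributing (x − 5)^3

So m_A(x) = (x - 5)^3 = x^3 - 15*x^2 + 75*x - 125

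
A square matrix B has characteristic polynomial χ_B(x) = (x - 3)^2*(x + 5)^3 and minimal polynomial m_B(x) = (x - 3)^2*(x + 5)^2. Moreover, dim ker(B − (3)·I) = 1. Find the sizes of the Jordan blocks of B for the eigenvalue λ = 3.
Block sizes for λ = 3: [2]

Step 1 — from the characteristic polynomial, algebraic multiplicity of λ = 3 is 2. From dim ker(B − (3)·I) = 1, there are exactly 1 Jordan blocks for λ = 3.
Step 2 — from the minimal polynomial, the factor (x − 3)^2 tells us the largest block for λ = 3 has size 2.
Step 3 — with total size 2, 1 blocks, and largest block 2, the block sizes (in nonincreasing order) are [2].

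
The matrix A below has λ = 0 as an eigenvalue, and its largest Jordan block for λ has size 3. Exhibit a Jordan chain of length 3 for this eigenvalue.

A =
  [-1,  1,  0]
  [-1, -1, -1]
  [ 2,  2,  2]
A Jordan chain for λ = 0 of length 3:
v_1 = (-2, -2, 4)ᵀ
v_2 = (1, -1, 2)ᵀ
v_3 = (0, 1, 0)ᵀ

Let N = A − (0)·I. We want v_3 with N^3 v_3 = 0 but N^2 v_3 ≠ 0; then v_{j-1} := N · v_j for j = 3, …, 2.

Pick v_3 = (0, 1, 0)ᵀ.
Then v_2 = N · v_3 = (1, -1, 2)ᵀ.
Then v_1 = N · v_2 = (-2, -2, 4)ᵀ.

Sanity check: (A − (0)·I) v_1 = (0, 0, 0)ᵀ = 0. ✓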